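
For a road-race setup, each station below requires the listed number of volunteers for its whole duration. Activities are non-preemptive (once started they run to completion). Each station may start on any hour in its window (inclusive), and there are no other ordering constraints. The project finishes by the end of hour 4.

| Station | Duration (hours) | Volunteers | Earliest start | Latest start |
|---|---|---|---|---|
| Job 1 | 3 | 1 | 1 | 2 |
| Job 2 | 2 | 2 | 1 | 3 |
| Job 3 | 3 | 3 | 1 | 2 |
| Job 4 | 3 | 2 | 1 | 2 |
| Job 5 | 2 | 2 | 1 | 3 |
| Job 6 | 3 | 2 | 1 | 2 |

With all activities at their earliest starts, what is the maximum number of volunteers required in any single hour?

12

Early-start schedule: Job 1@1, Job 2@1, Job 3@1, Job 4@1, Job 5@1, Job 6@1.
Load per hour: hour 1: 12, hour 2: 12, hour 3: 8, hour 4: 0.
Peak is 12.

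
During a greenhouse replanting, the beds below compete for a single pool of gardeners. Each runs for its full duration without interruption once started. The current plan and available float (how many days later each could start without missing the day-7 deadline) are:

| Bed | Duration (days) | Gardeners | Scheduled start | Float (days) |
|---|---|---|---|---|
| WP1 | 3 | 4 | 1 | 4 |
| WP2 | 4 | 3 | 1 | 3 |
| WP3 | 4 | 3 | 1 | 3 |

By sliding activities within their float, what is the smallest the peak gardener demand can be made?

6

Early-start (WP1@1, WP2@1, WP3@1) gives peak 10: d1:10  d2:10  d3:10  d4:6  d5:0  d6:0  d7:0.
Shift WP2→4, WP3→4.
Schedule WP1@1, WP2@4, WP3@4: d1:4  d2:4  d3:4  d4:6  d5:6  d6:6  d7:6 — peak 6.
Total gardener-days = 36 over 7 days ⇒ peak ≥ ⌈36/7⌉ = 6, so 6 is optimal.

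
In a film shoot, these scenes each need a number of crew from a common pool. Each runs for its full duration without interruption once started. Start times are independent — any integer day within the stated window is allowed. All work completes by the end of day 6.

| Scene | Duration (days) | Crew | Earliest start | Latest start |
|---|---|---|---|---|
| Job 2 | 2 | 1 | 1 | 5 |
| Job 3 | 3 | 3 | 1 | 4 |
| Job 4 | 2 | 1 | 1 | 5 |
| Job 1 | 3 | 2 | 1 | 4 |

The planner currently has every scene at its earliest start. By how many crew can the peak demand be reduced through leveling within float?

Early-start peak: d1:7  d2:7  d3:5  d4:0  d5:0  d6:0 ⇒ 7.
Leveled (Job 2@1, Job 3@1, Job 4@3, Job 1@4): d1:4  d2:4  d3:4  d4:3  d5:2  d6:2 ⇒ 4.
Reduction 7 − 4 = 3.

3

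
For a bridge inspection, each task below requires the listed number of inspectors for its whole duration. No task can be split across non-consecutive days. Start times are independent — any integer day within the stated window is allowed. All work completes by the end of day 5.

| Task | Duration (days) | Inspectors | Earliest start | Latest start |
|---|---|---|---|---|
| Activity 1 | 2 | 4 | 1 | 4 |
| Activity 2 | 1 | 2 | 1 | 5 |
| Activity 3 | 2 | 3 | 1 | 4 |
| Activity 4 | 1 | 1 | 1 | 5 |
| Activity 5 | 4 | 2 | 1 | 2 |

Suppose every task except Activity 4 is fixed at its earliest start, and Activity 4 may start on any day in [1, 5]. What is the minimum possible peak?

11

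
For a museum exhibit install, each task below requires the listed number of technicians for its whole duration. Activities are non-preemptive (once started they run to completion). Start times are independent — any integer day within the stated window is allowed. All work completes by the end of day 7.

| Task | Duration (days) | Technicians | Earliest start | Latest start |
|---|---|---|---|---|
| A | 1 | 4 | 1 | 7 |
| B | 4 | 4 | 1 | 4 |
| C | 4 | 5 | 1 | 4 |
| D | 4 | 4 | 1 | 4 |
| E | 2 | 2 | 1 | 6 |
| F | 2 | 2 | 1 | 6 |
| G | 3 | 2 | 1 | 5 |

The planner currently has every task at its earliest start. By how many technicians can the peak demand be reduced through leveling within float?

Early-start peak: d1:23  d2:19  d3:15  d4:13  d5:0  d6:0  d7:0 ⇒ 23.
Leveled (A@1, B@1, C@1, D@2, E@5, F@5, G@5): d1:13  d2:13  d3:13  d4:13  d5:10  d6:6  d7:2 ⇒ 13.
Reduction 23 − 13 = 10.

10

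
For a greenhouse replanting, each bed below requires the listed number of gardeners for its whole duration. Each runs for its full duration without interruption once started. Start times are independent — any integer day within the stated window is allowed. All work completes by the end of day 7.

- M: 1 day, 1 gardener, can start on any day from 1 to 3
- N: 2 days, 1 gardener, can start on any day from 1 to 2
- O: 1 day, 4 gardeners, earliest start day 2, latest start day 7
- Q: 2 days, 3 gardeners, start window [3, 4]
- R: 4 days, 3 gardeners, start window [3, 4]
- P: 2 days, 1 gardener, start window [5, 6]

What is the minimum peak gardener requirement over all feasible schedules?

6

Schedule M@1, N@1, O@2, Q@3, R@3, P@5: d1:2  d2:5  d3:6  d4:6  d5:4  d6:4  d7:0 — peak 6.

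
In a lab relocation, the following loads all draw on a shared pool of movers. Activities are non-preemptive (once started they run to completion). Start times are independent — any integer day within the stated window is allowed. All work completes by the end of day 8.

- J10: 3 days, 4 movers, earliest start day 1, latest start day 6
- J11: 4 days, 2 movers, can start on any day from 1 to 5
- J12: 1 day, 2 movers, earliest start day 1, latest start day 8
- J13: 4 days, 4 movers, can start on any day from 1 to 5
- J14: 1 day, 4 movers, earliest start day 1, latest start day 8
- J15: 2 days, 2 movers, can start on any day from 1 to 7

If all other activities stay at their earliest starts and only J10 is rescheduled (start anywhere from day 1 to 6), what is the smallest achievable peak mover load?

14

J10@1: d1:18  d2:12  d3:10  d4:6  d5:0  d6:0  d7:0  d8:0 → peak 18
J10@2: d1:14  d2:12  d3:10  d4:10  d5:0  d6:0  d7:0  d8:0 → peak 14
J10@3: d1:14  d2:8  d3:10  d4:10  d5:4  d6:0  d7:0  d8:0 → peak 14
J10@4: d1:14  d2:8  d3:6  d4:10  d5:4  d6:4  d7:0  d8:0 → peak 14
J10@5: d1:14  d2:8  d3:6  d4:6  d5:4  d6:4  d7:4  d8:0 → peak 14
J10@6: d1:14  d2:8  d3:6  d4:6  d5:0  d6:4  d7:4  d8:4 → peak 14
Best is J10@2, peak 14.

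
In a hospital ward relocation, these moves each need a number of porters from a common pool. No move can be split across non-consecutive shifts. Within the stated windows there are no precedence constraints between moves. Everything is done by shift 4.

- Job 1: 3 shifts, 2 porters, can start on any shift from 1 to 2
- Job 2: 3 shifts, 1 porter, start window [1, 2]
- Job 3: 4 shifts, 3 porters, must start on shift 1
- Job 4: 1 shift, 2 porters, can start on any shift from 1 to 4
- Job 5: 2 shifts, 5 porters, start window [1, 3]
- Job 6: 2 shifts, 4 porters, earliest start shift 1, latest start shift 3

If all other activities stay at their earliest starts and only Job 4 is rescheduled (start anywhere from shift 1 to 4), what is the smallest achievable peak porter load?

Job 4@1: s1:17  s2:15  s3:6  s4:3 → peak 17
Job 4@2: s1:15  s2:17  s3:6  s4:3 → peak 17
Job 4@3: s1:15  s2:15  s3:8  s4:3 → peak 15
Job 4@4: s1:15  s2:15  s3:6  s4:5 → peak 15
Best is Job 4@3, peak 15.

15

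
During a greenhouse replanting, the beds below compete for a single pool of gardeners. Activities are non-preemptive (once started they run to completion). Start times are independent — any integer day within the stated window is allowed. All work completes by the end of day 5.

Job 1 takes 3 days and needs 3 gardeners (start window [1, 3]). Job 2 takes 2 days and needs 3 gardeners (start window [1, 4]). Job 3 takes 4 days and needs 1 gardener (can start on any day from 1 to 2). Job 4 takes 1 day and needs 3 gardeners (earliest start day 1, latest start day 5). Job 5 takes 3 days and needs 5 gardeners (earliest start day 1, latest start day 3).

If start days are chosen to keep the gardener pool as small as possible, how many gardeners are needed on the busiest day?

9

Early-start (Job 1@1, Job 2@1, Job 3@1, Job 4@1, Job 5@1) gives peak 15: d1:15  d2:12  d3:9  d4:1  d5:0.
Shift Job 4→4, Job 5→3.
Schedule Job 1@1, Job 2@1, Job 3@1, Job 4@4, Job 5@3: d1:7  d2:7  d3:9  d4:9  d5:5 — peak 9.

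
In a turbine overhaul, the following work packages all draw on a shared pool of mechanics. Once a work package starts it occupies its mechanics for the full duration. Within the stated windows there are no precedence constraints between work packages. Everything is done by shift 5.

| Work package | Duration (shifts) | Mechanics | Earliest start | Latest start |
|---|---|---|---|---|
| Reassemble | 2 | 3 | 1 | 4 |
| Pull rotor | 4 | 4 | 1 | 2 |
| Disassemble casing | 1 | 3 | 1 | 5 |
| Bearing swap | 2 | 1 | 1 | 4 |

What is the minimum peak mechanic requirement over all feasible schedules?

Early-start (Reassemble@1, Pull rotor@1, Disassemble casing@1, Bearing swap@1) gives peak 11: s1:11  s2:8  s3:4  s4:4  s5:0.
Shift Disassemble casing→3, Bearing swap→4.
Schedule Reassemble@1, Pull rotor@1, Disassemble casing@3, Bearing swap@4: s1:7  s2:7  s3:7  s4:5  s5:1 — peak 7.

7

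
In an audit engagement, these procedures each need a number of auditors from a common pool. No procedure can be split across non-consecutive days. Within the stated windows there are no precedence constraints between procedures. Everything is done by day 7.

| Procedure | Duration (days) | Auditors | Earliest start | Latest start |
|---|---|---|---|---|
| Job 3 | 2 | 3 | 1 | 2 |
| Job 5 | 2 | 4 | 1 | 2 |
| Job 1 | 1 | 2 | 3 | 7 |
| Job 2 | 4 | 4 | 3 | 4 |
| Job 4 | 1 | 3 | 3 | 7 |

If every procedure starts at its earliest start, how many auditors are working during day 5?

4

At early start, day 5 has: Job 2.
Demand: 4 = 4.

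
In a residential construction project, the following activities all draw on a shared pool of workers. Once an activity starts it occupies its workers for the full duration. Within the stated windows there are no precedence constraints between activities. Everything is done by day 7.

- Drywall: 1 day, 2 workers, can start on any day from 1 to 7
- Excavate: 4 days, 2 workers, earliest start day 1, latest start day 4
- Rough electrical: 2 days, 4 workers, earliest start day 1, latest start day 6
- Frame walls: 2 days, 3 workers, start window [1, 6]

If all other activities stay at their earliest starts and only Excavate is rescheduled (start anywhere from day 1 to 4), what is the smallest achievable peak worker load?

Excavate@1: d1:11  d2:9  d3:2  d4:2  d5:0  d6:0  d7:0 → peak 11
Excavate@2: d1:9  d2:9  d3:2  d4:2  d5:2  d6:0  d7:0 → peak 9
Excavate@3: d1:9  d2:7  d3:2  d4:2  d5:2  d6:2  d7:0 → peak 9
Excavate@4: d1:9  d2:7  d3:0  d4:2  d5:2  d6:2  d7:2 → peak 9
Best is Excavate@2, peak 9.

9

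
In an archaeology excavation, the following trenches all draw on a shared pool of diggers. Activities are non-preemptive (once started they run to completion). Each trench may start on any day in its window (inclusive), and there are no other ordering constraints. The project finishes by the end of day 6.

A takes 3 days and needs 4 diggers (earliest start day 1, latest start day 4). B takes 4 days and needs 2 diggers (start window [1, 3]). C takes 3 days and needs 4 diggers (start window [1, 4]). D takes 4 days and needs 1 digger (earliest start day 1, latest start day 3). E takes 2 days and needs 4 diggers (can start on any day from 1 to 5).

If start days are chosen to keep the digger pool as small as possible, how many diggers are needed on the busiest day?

Early-start (A@1, B@1, C@1, D@1, E@1) gives peak 15: d1:15  d2:15  d3:11  d4:3  d5:0  d6:0.
Shift C→4, E→5.
Schedule A@1, B@1, C@4, D@1, E@5: d1:7  d2:7  d3:7  d4:7  d5:8  d6:8 — peak 8.
Total digger-days = 44 over 6 days ⇒ peak ≥ ⌈44/6⌉ = 8, so 8 is optimal.

8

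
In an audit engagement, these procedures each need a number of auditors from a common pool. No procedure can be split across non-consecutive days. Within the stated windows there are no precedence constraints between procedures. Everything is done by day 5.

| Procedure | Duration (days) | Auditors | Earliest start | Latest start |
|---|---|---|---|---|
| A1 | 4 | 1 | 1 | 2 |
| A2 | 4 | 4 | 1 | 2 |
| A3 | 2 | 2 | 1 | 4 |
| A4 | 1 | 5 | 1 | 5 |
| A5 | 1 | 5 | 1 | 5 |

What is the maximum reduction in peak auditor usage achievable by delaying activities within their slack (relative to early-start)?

8

Early-start peak: d1:17  d2:7  d3:5  d4:5  d5:0 ⇒ 17.
Leveled (A1@1, A2@2, A3@1, A4@1, A5@5): d1:8  d2:7  d3:5  d4:5  d5:9 ⇒ 9.
Reduction 17 − 9 = 8.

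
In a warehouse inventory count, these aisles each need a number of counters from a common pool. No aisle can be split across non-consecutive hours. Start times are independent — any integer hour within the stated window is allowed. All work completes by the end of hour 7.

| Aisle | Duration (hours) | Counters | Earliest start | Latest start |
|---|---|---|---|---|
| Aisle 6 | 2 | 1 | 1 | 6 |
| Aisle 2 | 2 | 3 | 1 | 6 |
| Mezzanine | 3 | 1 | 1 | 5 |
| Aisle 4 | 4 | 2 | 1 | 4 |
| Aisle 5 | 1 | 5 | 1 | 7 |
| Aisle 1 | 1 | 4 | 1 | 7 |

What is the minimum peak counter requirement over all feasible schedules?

5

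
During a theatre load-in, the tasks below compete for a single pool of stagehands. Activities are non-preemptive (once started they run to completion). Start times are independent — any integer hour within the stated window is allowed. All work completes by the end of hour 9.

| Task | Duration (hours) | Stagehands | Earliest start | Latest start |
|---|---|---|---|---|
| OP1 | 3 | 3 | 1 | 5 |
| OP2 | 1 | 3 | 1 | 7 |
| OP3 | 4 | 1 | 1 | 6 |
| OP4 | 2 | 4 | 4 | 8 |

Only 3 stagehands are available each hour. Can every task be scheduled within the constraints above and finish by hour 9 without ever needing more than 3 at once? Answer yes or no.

The minimum achievable peak is 4; 3 < 4, so no feasible schedule stays within the cap.

no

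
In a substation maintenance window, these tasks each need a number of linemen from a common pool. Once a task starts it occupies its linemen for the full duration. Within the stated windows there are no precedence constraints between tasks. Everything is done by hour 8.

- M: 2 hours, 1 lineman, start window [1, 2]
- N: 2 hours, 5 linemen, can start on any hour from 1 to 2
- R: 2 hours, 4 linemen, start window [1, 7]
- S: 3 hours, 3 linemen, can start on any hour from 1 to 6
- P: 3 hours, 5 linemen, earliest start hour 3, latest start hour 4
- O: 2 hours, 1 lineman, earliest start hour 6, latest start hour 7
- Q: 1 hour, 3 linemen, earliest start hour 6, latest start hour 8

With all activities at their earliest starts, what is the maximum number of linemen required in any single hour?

13

Early-start schedule: M@1, N@1, R@1, S@1, P@3, O@6, Q@6.
Load per hour: hour 1: 13, hour 2: 13, hour 3: 8, hour 4: 5, hour 5: 5, hour 6: 4, hour 7: 1, hour 8: 0.
Peak is 13.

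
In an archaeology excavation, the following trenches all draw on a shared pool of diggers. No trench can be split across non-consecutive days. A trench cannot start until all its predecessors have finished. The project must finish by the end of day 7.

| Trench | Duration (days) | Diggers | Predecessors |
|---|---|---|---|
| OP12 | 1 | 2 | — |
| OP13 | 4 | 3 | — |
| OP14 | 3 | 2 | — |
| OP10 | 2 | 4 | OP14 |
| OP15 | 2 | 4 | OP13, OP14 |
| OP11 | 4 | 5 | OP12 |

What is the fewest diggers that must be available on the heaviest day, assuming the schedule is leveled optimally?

10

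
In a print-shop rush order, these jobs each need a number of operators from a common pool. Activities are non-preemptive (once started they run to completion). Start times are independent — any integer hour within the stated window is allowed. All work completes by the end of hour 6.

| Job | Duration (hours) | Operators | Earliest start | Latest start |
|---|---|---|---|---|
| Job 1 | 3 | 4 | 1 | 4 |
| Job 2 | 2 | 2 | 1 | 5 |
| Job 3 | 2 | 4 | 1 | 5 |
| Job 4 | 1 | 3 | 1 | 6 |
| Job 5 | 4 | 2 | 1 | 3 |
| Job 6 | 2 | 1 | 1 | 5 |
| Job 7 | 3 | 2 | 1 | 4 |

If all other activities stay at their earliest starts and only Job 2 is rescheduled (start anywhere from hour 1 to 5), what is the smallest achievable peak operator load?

16

Job 2@1: h1:18  h2:15  h3:8  h4:2  h5:0  h6:0 → peak 18
Job 2@2: h1:16  h2:15  h3:10  h4:2  h5:0  h6:0 → peak 16
Job 2@3: h1:16  h2:13  h3:10  h4:4  h5:0  h6:0 → peak 16
Job 2@4: h1:16  h2:13  h3:8  h4:4  h5:2  h6:0 → peak 16
Job 2@5: h1:16  h2:13  h3:8  h4:2  h5:2  h6:2 → peak 16
Best is Job 2@2, peak 16.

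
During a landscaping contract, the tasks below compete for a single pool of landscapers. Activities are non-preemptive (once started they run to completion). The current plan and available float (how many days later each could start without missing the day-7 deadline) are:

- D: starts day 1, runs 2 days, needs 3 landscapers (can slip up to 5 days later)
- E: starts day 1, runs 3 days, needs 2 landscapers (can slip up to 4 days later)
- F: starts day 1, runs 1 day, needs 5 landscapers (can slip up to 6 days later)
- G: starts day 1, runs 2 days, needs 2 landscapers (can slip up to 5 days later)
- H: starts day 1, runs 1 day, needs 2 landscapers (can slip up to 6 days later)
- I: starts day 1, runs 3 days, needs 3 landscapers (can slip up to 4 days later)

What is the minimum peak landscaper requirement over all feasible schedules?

Early-start (D@1, E@1, F@1, G@1, H@1, I@1) gives peak 17: d1:17  d2:10  d3:5  d4:0  d5:0  d6:0  d7:0.
Shift F→4, G→5, H→3, I→5.
Schedule D@1, E@1, F@4, G@5, H@3, I@5: d1:5  d2:5  d3:4  d4:5  d5:5  d6:5  d7:3 — peak 5.
Total landscaper-days = 32 over 7 days ⇒ peak ≥ ⌈32/7⌉ = 5, so 5 is optimal.

5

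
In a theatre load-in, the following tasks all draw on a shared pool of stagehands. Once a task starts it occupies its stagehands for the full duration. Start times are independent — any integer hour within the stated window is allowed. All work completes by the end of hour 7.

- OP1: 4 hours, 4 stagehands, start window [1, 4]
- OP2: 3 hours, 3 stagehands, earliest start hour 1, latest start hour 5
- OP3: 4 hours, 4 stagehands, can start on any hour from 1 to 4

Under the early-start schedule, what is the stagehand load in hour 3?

At early start, hour 3 has: OP1, OP2, OP3.
Demand: 4 + 3 + 4 = 11.

11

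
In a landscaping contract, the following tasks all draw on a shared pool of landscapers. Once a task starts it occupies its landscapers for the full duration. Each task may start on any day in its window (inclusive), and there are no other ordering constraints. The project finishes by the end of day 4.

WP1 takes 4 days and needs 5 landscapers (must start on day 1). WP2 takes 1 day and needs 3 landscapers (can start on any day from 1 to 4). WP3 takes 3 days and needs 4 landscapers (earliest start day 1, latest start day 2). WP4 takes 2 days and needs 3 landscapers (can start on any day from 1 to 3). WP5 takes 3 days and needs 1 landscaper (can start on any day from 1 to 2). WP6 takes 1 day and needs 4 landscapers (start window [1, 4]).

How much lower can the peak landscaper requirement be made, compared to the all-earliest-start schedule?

7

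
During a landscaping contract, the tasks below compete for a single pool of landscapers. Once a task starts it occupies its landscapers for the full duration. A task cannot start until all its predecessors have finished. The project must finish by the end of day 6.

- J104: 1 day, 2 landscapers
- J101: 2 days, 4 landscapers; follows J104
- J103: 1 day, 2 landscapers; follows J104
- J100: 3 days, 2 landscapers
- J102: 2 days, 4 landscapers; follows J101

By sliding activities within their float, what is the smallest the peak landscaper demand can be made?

6

Early-start (J104@1, J101@2, J103@2, J100@1, J102@4) gives peak 8: d1:4  d2:8  d3:6  d4:4  d5:4  d6:0.
Shift J100→3.
Schedule J104@1, J101@2, J103@2, J100@3, J102@4: d1:2  d2:6  d3:6  d4:6  d5:6  d6:0 — peak 6.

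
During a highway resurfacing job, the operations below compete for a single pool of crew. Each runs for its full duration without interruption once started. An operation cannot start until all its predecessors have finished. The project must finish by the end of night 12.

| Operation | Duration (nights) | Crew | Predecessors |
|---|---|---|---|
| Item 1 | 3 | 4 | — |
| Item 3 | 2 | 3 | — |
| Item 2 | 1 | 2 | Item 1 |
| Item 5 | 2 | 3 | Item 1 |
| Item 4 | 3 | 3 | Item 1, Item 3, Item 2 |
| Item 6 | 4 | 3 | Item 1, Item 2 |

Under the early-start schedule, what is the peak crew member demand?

9

Early-start schedule: Item 1@1, Item 3@1, Item 2@4, Item 5@4, Item 4@5, Item 6@5.
Load per night: night 1: 7, night 2: 7, night 3: 4, night 4: 5, night 5: 9, night 6: 6, night 7: 6, night 8: 3, night 9: 0, night 10: 0, night 11: 0, night 12: 0.
Peak is 9.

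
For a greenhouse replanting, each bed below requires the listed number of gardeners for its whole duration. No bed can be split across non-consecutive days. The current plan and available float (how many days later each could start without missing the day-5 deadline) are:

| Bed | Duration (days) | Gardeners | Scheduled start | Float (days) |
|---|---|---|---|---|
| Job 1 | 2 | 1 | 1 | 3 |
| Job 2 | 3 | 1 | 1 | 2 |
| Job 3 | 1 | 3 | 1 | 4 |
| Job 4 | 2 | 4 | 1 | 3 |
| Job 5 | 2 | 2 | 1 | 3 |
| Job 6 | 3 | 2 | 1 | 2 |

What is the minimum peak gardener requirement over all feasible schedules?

6

Early-start (Job 1@1, Job 2@1, Job 3@1, Job 4@1, Job 5@1, Job 6@1) gives peak 13: d1:13  d2:10  d3:3  d4:0  d5:0.
Shift Job 4→4, Job 5→2, Job 6→2.
Schedule Job 1@1, Job 2@1, Job 3@1, Job 4@4, Job 5@2, Job 6@2: d1:5  d2:6  d3:5  d4:6  d5:4 — peak 6.
Total gardener-days = 26 over 5 days ⇒ peak ≥ ⌈26/5⌉ = 6, so 6 is optimal.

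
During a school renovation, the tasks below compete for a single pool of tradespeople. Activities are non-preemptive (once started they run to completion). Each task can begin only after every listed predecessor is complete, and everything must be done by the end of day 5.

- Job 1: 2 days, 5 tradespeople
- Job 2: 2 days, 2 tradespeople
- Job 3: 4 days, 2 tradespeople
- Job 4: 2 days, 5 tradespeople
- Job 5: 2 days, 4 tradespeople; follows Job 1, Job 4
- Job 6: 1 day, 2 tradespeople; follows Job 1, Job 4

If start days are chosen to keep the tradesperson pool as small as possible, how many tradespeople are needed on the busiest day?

Early-start (Job 1@1, Job 2@1, Job 3@1, Job 4@1, Job 5@3, Job 6@3) gives peak 14: d1:14  d2:14  d3:8  d4:6  d5:0.
Shift Job 2→3.
Schedule Job 1@1, Job 2@3, Job 3@1, Job 4@1, Job 5@3, Job 6@3: d1:12  d2:12  d3:10  d4:8  d5:0 — peak 12.

12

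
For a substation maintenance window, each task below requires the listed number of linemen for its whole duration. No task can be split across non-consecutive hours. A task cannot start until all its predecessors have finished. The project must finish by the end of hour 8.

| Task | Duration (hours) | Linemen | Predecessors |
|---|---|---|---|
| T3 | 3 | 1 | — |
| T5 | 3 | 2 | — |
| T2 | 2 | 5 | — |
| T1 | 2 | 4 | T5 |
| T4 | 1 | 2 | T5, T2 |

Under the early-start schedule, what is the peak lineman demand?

8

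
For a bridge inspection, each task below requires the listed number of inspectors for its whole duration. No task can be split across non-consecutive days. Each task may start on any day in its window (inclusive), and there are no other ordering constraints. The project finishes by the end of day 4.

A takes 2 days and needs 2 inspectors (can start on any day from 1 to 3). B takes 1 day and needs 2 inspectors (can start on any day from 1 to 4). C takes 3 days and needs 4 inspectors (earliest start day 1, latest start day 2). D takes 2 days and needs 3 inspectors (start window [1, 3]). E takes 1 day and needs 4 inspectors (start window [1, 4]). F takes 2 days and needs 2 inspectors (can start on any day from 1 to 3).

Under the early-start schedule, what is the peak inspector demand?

17

Early-start schedule: A@1, B@1, C@1, D@1, E@1, F@1.
Load per day: day 1: 17, day 2: 11, day 3: 4, day 4: 0.
Peak is 17.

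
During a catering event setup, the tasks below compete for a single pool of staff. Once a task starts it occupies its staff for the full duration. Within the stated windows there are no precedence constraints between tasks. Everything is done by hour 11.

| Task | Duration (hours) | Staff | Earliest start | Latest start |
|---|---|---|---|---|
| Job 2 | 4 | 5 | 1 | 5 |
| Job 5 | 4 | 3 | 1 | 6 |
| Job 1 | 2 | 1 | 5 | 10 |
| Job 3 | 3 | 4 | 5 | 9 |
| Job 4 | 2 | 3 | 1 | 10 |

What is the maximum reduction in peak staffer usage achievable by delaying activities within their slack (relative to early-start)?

Early-start peak: h1:11  h2:11  h3:8  h4:8  h5:5  h6:5  h7:4  h8:0  h9:0  h10:0  h11:0 ⇒ 11.
Leveled (Job 2@1, Job 5@5, Job 1@5, Job 3@9, Job 4@7): h1:5  h2:5  h3:5  h4:5  h5:4  h6:4  h7:6  h8:6  h9:4  h10:4  h11:4 ⇒ 6.
Reduction 11 − 6 = 5.

5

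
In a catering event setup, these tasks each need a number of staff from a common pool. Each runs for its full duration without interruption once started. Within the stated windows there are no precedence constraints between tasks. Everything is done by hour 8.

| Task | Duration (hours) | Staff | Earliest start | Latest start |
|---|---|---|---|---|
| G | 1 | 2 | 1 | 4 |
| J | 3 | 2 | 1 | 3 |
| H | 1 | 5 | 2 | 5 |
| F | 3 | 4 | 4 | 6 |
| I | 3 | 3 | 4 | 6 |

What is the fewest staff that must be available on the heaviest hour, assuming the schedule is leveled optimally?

7

Schedule G@1, J@1, H@2, F@4, I@4: h1:4  h2:7  h3:2  h4:7  h5:7  h6:7  h7:0  h8:0 — peak 7.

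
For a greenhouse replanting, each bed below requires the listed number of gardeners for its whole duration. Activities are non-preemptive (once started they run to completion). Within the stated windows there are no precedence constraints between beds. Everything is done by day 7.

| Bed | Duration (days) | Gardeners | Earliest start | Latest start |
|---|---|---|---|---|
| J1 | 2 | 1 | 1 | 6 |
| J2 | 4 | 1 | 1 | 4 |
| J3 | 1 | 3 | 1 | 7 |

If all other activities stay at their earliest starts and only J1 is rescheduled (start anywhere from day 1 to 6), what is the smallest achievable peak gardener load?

4

J1@1: d1:5  d2:2  d3:1  d4:1  d5:0  d6:0  d7:0 → peak 5
J1@2: d1:4  d2:2  d3:2  d4:1  d5:0  d6:0  d7:0 → peak 4
J1@3: d1:4  d2:1  d3:2  d4:2  d5:0  d6:0  d7:0 → peak 4
J1@4: d1:4  d2:1  d3:1  d4:2  d5:1  d6:0  d7:0 → peak 4
J1@5: d1:4  d2:1  d3:1  d4:1  d5:1  d6:1  d7:0 → peak 4
J1@6: d1:4  d2:1  d3:1  d4:1  d5:0  d6:1  d7:1 → peak 4
Best is J1@2, peak 4.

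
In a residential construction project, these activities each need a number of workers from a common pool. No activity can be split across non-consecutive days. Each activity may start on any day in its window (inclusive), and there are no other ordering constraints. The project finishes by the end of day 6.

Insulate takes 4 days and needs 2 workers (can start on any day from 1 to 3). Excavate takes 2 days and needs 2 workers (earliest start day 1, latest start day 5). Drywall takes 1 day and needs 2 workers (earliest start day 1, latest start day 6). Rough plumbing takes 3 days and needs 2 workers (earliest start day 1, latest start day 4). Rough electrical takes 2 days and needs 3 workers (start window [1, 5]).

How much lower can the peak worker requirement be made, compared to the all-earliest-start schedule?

6

Early-start peak: d1:11  d2:9  d3:4  d4:2  d5:0  d6:0 ⇒ 11.
Leveled (Insulate@1, Excavate@1, Drywall@3, Rough plumbing@4, Rough electrical@5): d1:4  d2:4  d3:4  d4:4  d5:5  d6:5 ⇒ 5.
Reduction 11 − 5 = 6.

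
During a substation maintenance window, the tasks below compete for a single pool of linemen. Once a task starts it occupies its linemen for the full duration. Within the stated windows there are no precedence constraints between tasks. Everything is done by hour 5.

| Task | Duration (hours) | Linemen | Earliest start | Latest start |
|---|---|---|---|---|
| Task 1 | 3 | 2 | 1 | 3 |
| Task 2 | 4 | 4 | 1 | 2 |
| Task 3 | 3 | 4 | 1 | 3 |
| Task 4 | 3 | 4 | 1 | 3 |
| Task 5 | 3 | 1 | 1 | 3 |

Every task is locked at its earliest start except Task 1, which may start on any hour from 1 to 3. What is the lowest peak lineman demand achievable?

15

Task 1@1: h1:15  h2:15  h3:15  h4:4  h5:0 → peak 15
Task 1@2: h1:13  h2:15  h3:15  h4:6  h5:0 → peak 15
Task 1@3: h1:13  h2:13  h3:15  h4:6  h5:2 → peak 15
Best is Task 1@1, peak 15.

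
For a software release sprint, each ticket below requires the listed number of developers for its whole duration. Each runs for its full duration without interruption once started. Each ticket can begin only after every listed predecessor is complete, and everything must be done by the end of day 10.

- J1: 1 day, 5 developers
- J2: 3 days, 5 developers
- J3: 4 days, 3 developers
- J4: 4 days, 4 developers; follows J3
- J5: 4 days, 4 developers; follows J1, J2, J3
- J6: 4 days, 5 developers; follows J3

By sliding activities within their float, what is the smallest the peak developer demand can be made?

13

Schedule J1@1, J2@1, J3@1, J4@5, J5@5, J6@5: d1:13  d2:8  d3:8  d4:3  d5:13  d6:13  d7:13  d8:13  d9:0  d10:0 — peak 13.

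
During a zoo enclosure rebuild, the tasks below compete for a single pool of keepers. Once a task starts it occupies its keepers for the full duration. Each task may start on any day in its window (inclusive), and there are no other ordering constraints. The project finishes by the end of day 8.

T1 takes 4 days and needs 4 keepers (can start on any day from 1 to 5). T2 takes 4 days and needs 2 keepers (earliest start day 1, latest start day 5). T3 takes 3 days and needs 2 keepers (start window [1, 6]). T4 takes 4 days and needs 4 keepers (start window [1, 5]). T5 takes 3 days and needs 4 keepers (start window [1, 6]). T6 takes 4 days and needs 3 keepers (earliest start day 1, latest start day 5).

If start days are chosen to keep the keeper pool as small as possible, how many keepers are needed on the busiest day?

Early-start (T1@1, T2@1, T3@1, T4@1, T5@1, T6@1) gives peak 19: d1:19  d2:19  d3:19  d4:13  d5:0  d6:0  d7:0  d8:0.
Shift T3→4, T4→5, T6→5.
Schedule T1@1, T2@1, T3@4, T4@5, T5@1, T6@5: d1:10  d2:10  d3:10  d4:8  d5:9  d6:9  d7:7  d8:7 — peak 10.

10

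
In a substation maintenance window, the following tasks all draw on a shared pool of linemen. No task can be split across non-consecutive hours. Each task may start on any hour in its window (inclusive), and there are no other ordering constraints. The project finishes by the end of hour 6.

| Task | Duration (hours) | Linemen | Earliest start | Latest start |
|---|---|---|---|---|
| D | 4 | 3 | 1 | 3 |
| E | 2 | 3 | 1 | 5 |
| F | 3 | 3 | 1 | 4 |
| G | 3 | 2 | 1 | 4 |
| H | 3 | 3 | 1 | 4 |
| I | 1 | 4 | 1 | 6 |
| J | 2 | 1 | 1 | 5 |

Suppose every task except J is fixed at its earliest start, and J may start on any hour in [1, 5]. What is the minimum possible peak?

J@1: h1:19  h2:15  h3:11  h4:3  h5:0  h6:0 → peak 19
J@2: h1:18  h2:15  h3:12  h4:3  h5:0  h6:0 → peak 18
J@3: h1:18  h2:14  h3:12  h4:4  h5:0  h6:0 → peak 18
J@4: h1:18  h2:14  h3:11  h4:4  h5:1  h6:0 → peak 18
J@5: h1:18  h2:14  h3:11  h4:3  h5:1  h6:1 → peak 18
Best is J@2, peak 18.

18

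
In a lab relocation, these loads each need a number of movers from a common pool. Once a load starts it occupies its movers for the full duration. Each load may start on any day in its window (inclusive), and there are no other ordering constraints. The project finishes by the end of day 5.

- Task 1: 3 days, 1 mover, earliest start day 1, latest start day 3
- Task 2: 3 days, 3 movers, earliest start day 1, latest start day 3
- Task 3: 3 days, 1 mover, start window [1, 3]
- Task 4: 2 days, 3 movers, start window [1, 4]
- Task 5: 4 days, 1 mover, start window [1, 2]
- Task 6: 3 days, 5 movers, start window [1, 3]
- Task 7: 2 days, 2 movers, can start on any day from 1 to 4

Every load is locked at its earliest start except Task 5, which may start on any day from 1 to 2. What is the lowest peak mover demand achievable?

16

Task 5@1: d1:16  d2:16  d3:11  d4:1  d5:0 → peak 16
Task 5@2: d1:15  d2:16  d3:11  d4:1  d5:1 → peak 16
Best is Task 5@1, peak 16.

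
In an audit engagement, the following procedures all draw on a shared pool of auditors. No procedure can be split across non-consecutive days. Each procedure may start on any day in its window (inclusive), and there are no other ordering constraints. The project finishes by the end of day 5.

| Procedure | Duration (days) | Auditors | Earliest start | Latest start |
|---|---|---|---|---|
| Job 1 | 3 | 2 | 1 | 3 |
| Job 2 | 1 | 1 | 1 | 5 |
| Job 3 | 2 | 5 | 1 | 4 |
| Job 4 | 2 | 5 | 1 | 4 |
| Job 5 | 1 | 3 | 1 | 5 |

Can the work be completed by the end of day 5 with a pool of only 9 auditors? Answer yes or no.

yes

Schedule Job 1@1, Job 2@1, Job 3@2, Job 4@4, Job 5@1: d1:6  d2:7  d3:7  d4:5  d5:5 — peak 7 ≤ 9.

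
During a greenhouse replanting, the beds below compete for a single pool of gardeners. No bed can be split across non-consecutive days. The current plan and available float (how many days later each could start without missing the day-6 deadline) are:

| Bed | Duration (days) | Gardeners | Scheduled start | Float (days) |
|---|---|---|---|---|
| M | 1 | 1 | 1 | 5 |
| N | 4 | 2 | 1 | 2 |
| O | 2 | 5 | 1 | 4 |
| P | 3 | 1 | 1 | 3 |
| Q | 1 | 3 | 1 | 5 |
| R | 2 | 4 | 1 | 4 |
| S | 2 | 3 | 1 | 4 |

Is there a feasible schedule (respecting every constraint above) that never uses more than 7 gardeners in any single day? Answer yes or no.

yes

Schedule M@1, N@2, O@1, P@3, Q@6, R@3, S@5: d1:6  d2:7  d3:7  d4:7  d5:6  d6:6 — peak 7 ≤ 7.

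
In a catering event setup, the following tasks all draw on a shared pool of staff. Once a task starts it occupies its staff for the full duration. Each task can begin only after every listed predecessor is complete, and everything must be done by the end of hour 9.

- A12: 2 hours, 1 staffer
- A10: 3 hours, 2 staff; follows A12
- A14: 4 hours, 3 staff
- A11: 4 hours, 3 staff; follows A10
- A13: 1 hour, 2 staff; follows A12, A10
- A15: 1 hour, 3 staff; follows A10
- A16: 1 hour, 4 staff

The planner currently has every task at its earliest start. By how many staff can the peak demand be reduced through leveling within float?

2

Early-start peak: h1:8  h2:4  h3:5  h4:5  h5:2  h6:8  h7:3  h8:3  h9:3 ⇒ 8.
Leveled (A12@1, A10@3, A14@1, A11@6, A13@6, A15@7, A16@5): h1:4  h2:4  h3:5  h4:5  h5:6  h6:5  h7:6  h8:3  h9:3 ⇒ 6.
Reduction 8 − 6 = 2.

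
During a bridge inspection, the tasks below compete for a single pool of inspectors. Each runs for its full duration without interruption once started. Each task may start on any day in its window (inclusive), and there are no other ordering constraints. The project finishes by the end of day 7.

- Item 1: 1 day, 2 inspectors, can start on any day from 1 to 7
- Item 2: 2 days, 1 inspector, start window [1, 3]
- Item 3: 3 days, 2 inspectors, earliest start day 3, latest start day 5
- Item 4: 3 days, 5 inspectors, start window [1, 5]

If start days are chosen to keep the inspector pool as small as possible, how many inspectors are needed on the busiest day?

6

Early-start (Item 1@1, Item 2@1, Item 3@3, Item 4@1) gives peak 8: d1:8  d2:6  d3:7  d4:2  d5:2  d6:0  d7:0.
Shift Item 3→5, Item 4→2.
Schedule Item 1@1, Item 2@1, Item 3@5, Item 4@2: d1:3  d2:6  d3:5  d4:5  d5:2  d6:2  d7:2 — peak 6.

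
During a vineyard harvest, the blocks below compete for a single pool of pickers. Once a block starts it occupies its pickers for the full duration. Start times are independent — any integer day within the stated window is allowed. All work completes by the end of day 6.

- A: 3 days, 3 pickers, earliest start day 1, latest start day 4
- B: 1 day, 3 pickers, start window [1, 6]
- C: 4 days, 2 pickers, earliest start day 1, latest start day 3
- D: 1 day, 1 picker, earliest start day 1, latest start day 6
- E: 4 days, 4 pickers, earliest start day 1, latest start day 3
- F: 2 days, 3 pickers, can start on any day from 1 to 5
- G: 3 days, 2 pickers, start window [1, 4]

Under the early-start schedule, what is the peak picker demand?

Early-start schedule: A@1, B@1, C@1, D@1, E@1, F@1, G@1.
Load per day: day 1: 18, day 2: 14, day 3: 11, day 4: 6, day 5: 0, day 6: 0.
Peak is 18.

18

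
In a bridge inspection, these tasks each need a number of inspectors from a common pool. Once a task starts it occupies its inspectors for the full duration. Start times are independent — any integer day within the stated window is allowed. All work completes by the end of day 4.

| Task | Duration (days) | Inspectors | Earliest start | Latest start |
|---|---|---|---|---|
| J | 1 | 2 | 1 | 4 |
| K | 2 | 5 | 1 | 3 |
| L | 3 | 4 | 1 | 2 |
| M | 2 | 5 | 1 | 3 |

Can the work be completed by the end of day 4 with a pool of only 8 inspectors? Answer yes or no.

Total inspector-days = 34; over 4 days the average is 34/4 > 8, so some day must exceed 8.

no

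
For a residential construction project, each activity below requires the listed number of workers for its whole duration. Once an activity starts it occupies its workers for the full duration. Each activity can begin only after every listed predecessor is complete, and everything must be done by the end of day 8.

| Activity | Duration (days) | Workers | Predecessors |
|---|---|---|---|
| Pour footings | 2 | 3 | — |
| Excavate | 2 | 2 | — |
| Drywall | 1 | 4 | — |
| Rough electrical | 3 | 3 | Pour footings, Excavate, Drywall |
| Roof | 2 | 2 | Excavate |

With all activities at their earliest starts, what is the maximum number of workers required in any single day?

Early-start schedule: Pour footings@1, Excavate@1, Drywall@1, Rough electrical@3, Roof@3.
Load per day: day 1: 9, day 2: 5, day 3: 5, day 4: 5, day 5: 3, day 6: 0, day 7: 0, day 8: 0.
Peak is 9.

9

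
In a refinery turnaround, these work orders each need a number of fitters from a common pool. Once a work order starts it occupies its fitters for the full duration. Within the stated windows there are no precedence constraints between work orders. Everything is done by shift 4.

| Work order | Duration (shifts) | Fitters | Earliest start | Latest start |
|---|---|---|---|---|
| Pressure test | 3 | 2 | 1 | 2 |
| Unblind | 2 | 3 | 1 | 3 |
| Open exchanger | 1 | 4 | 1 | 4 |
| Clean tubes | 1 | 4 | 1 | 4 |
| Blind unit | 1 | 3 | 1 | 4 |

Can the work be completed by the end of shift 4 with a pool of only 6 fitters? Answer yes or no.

Schedule Pressure test@1, Unblind@3, Open exchanger@1, Clean tubes@2, Blind unit@4: s1:6  s2:6  s3:5  s4:6 — peak 6 ≤ 6.

yes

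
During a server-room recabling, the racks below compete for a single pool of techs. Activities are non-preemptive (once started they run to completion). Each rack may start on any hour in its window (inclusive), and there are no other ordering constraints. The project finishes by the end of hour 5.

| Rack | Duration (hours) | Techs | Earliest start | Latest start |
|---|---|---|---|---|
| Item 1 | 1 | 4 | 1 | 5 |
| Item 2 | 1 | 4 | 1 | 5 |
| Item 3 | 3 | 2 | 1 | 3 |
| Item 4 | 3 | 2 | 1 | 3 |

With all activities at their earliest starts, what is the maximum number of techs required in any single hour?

12

Early-start schedule: Item 1@1, Item 2@1, Item 3@1, Item 4@1.
Load per hour: hour 1: 12, hour 2: 4, hour 3: 4, hour 4: 0, hour 5: 0.
Peak is 12.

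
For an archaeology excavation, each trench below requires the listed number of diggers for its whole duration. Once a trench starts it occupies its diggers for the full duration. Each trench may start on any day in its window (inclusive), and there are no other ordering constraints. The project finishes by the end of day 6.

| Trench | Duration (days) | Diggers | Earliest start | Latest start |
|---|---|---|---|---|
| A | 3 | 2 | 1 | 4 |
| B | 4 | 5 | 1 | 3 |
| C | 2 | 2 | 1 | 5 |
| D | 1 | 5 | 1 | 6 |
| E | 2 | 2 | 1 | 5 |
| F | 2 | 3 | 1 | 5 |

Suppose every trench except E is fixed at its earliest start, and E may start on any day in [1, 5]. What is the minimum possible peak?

E@1: d1:19  d2:14  d3:7  d4:5  d5:0  d6:0 → peak 19
E@2: d1:17  d2:14  d3:9  d4:5  d5:0  d6:0 → peak 17
E@3: d1:17  d2:12  d3:9  d4:7  d5:0  d6:0 → peak 17
E@4: d1:17  d2:12  d3:7  d4:7  d5:2  d6:0 → peak 17
E@5: d1:17  d2:12  d3:7  d4:5  d5:2  d6:2 → peak 17
Best is E@2, peak 17.

17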